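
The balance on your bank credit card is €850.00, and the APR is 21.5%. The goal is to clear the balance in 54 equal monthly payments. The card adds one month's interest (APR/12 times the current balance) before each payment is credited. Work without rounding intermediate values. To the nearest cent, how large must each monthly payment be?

€24.69

Monthly rate r = 21.5%/12 = 1.79167% = 0.0179167.
Level-payment amortization: P = B₀·r / (1 − (1+r)^(−n)) = 850.00·0.0179167 / (1 − 1.01792^(−54)).
Denominator 1 − (1+r)^(−54) = 0.616699103.
P = 15.2292 / 0.616699103 ≈ 24.69.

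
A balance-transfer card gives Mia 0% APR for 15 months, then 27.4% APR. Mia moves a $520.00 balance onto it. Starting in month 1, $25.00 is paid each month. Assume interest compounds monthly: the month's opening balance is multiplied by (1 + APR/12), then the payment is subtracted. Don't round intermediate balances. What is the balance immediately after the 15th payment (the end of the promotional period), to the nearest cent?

Promo months 1–15 at r₀ = 0%/12 = 0; months 16+ at r₁ = 27.4%/12 = 0.0228333.
After month 15 (no interest yet): B = $520.00 − 15·$25.00 = $145.00.

$145.00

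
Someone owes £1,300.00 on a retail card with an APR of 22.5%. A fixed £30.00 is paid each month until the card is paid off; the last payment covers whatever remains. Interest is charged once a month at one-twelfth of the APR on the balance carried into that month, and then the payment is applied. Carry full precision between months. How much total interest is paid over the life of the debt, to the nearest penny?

Monthly rate r = 22.5%/12 = 1.875% = 0.01875.
Payoff takes n = ⌈−ln(1 − rB₀/P)/ln(1+r)⌉ = ⌈90.113⌉ = 91 payments; the last is £3.42.
Total paid = 90·£30.00 + £3.42 = £2,703.42.
Total interest = total paid − principal = £2,703.42 − £1,300.00 = £1,403.42.

£1,403.42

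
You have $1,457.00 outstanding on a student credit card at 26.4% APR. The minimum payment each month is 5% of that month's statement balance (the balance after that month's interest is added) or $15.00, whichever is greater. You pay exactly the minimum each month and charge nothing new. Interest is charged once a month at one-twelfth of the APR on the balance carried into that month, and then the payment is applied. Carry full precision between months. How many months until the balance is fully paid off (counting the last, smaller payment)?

81 months

Monthly rate r = 26.4%/12 = 2.2% = 0.022.
While 5% of the post-interest balance exceeds $15.00, each month B ← (B·(1+r))·(1 − 0.05), i.e. B shrinks by the factor (1+r)·0.95 = 0.9709.
This holds for months 1–55. Entering month 56 the balance is $287.12; 5% of the post-interest balance is now below $15.00, so the flat $15.00 minimum applies from here.
From month 56 a fixed $15.00 at rate r clears $287.12 in 26 more payments. Total: 55 + 26 = 81 months.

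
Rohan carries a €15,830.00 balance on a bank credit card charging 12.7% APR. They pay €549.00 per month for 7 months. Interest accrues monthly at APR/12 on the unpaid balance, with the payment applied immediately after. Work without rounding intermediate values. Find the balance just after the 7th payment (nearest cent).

Monthly rate r = 12.7%/12 = 1.05833% = 0.0105833.
Each month: B ← B·(1+r) − €549.00.
Month 1: interest €167.53; balance after payment €15,448.53.
Month 2: interest €163.50; balance after payment €15,063.03.
Month 3: interest €159.42; balance after payment €14,673.45.
Month 4: interest €155.29; balance after payment €14,279.74.
Month 5: interest €151.13; balance after payment €13,881.87.
Month 6: interest €146.92; balance after payment €13,479.79.
Month 7: interest €142.66; balance after payment €13,073.45.

€13,073.45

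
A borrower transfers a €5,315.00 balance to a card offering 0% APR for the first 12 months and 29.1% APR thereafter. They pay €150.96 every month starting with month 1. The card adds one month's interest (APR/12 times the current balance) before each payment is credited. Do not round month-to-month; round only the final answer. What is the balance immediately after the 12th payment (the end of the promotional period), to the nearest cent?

€3,503.48

Promo months 1–12 at r₀ = 0%/12 = 0; months 13+ at r₁ = 29.1%/12 = 0.02425.
After month 12 (no interest yet): B = €5,315.00 − 12·€150.96 = €3,503.48.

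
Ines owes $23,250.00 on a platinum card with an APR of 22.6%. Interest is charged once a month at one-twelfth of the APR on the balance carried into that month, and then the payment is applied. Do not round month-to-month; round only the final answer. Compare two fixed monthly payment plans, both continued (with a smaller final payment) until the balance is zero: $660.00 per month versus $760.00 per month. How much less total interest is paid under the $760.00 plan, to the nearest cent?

Monthly rate r = 22.6%/12 = 1.88333% = 0.0188333.
At $660.00/mo: n = ⌈−ln(1 − rB₀/P)/ln(1+r)⌉ = 59 payments (last $242.85); total interest = total paid − $23,250.00 = $15,272.85.
At $760.00/mo: 47 payments (last $4.21); total interest $11,714.21.
Interest saved = $15,272.85 − $11,714.21 = $3,558.64.

$3,558.64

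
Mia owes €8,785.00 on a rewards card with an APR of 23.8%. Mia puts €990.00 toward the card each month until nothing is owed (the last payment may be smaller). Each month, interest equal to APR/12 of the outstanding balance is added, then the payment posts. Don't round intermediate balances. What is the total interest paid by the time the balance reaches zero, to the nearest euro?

€974

Monthly rate r = 23.8%/12 = 1.98333% = 0.0198333.
Payoff takes n = ⌈−ln(1 − rB₀/P)/ln(1+r)⌉ = ⌈9.857⌉ = 10 payments; the last is €849.41.
Total paid = 9·€990.00 + €849.41 = €9,759.41.
Total interest = total paid − principal = €9,759.41 − €8,785.00 = €974.41.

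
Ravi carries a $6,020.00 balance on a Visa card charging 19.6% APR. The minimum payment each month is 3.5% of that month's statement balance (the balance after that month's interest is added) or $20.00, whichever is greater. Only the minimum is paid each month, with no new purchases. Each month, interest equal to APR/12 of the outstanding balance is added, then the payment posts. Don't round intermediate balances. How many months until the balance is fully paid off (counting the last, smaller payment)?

160 months

Monthly rate r = 19.6%/12 = 1.63333% = 0.0163333.
While 3.5% of the post-interest balance exceeds $20.00, each month B ← (B·(1+r))·(1 − 0.035), i.e. B shrinks by the factor (1+r)·0.965 = 0.98076.
This holds for months 1–123. Entering month 124 the balance is $551.96; 3.5% of the post-interest balance is now below $20.00, so the flat $20.00 minimum applies from here.
From month 124 a fixed $20.00 at rate r clears $551.96 in 37 more payments. Total: 123 + 37 = 160 months.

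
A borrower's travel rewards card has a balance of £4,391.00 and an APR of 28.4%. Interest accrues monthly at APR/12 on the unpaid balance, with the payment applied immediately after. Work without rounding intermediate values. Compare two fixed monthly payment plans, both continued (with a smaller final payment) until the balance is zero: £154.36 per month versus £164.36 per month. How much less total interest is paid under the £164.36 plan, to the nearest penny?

£351.57

Monthly rate r = 28.4%/12 = 2.36667% = 0.0236667.
At £154.36/mo: n = ⌈−ln(1 − rB₀/P)/ln(1+r)⌉ = 48 payments (last £126.54); total interest = total paid − £4,391.00 = £2,990.46.
At £164.36/mo: 43 payments (last £126.77); total interest £2,638.89.
Interest saved = £2,990.46 − £2,638.89 = £351.57.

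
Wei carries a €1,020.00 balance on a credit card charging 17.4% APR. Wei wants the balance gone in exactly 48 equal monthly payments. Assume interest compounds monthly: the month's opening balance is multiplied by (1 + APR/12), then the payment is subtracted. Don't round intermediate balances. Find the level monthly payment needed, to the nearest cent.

€29.64

Monthly rate r = 17.4%/12 = 1.45% = 0.0145.
Level-payment amortization: P = B₀·r / (1 − (1+r)^(−n)) = 1020.00·0.0145 / (1 − 1.0145^(−48)).
Denominator 1 − (1+r)^(−48) = 0.498926386.
P = 14.79 / 0.498926386 ≈ 29.64.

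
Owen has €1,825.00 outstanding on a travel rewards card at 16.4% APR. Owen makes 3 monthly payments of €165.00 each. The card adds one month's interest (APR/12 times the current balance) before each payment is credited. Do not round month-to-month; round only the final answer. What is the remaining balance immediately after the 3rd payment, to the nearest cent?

Monthly rate r = 16.4%/12 = 1.36667% = 0.0136667.
Each month: B ← B·(1+r) − €165.00.
Month 1: interest €24.94; balance after payment €1,684.94.
Month 2: interest €23.03; balance after payment €1,542.97.
Month 3: interest €21.09; balance after payment €1,399.06.

€1,399.06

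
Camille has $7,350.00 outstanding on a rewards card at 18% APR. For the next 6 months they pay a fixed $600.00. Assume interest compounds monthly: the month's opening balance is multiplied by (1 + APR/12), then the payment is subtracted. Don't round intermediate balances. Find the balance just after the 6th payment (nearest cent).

Monthly rate r = 18%/12 = 1.5% = 0.015.
Each month: B ← B·(1+r) − $600.00.
Month 1: interest $110.25; balance after payment $6,860.25.
Month 2: interest $102.90; balance after payment $6,363.15.
Month 3: interest $95.45; balance after payment $5,858.60.
Month 4: interest $87.88; balance after payment $5,346.48.
Month 5: interest $80.20; balance after payment $4,826.68.
Month 6: interest $72.40; balance after payment $4,299.08.

$4,299.08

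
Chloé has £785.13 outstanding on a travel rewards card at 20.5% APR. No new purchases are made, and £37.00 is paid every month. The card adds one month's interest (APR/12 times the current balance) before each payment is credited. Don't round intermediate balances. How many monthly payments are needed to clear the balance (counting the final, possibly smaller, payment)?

Monthly rate r = 20.5%/12 = 1.70833% = 0.0170833.
Recurrence: B ← B·(1+r) − £37.00.
Month 1: interest £13.41; balance after payment £761.54.
Month 2: interest £13.01; balance after payment £737.55.
Closed form: n = −ln(1 − rB₀/P)/ln(1+r) = −ln(0.6375)/ln(1.01708) ≈ 26.578, so the balance reaches zero during payment 27.

27 payments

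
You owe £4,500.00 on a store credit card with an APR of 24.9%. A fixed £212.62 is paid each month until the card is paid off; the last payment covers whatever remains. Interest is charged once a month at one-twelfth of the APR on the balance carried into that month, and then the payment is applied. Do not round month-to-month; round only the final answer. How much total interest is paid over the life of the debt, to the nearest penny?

Monthly rate r = 24.9%/12 = 2.075% = 0.02075.
Payoff takes n = ⌈−ln(1 − rB₀/P)/ln(1+r)⌉ = ⌈28.159⌉ = 29 payments; the last is £34.17.
Total paid = 28·£212.62 + £34.17 = £5,987.53.
Total interest = total paid − principal = £5,987.53 − £4,500.00 = £1,487.53.

£1,487.53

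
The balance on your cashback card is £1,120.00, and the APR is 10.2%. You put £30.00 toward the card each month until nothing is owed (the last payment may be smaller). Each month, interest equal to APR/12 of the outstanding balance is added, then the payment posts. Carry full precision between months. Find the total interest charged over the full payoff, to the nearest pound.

Monthly rate r = 10.2%/12 = 0.85% = 0.0085.
Payoff takes n = ⌈−ln(1 − rB₀/P)/ln(1+r)⌉ = ⌈45.102⌉ = 46 payments; the last is £3.08.
Total paid = 45·£30.00 + £3.08 = £1,353.08.
Total interest = total paid − principal = £1,353.08 − £1,120.00 = £233.08.

£233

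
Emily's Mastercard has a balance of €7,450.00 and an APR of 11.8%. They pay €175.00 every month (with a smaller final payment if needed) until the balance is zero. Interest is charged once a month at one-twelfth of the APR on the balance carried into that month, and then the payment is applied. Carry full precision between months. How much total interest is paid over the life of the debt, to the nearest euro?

Monthly rate r = 11.8%/12 = 0.983333% = 0.00983333.
Payoff takes n = ⌈−ln(1 − rB₀/P)/ln(1+r)⌉ = ⌈55.425⌉ = 56 payments; the last is €74.56.
Total paid = 55·€175.00 + €74.56 = €9,699.56.
Total interest = total paid − principal = €9,699.56 − €7,450.00 = €2,249.56.

€2,250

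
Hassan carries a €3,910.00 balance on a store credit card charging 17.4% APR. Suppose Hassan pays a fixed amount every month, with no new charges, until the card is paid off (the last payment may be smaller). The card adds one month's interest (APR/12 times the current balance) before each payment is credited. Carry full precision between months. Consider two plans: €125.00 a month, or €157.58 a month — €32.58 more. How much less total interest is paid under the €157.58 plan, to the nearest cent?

€365.95

Monthly rate r = 17.4%/12 = 1.45% = 0.0145.
At €125.00/mo: n = ⌈−ln(1 − rB₀/P)/ln(1+r)⌉ = 42 payments (last €122.45); total interest = total paid − €3,910.00 = €1,337.45.
At €157.58/mo: 31 payments (last €154.10); total interest €971.50.
Interest saved = €1,337.45 − €971.50 = €365.95.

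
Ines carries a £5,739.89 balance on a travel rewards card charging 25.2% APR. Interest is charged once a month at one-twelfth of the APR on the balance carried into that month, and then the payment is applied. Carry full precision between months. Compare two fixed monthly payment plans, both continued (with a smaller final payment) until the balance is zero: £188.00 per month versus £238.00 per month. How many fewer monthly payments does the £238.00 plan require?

Monthly rate r = 25.2%/12 = 2.1% = 0.021.
At £188.00/mo: n = ⌈−ln(1 − rB₀/P)/ln(1+r)⌉ = 50 payments (last £59.48); total interest = total paid − £5,739.89 = £3,531.59.
At £238.00/mo: 34 payments (last £232.86); total interest £2,346.97.
Payments saved = 50 − 34 = 16.

16 fewer payments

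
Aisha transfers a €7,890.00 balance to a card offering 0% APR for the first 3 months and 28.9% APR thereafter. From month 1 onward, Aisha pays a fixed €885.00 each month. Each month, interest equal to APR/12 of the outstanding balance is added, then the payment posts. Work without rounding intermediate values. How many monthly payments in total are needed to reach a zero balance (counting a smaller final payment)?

Promo months 1–3 at r₀ = 0%/12 = 0; months 4+ at r₁ = 28.9%/12 = 0.0240833.
After month 3 (no interest yet): B = €7,890.00 − 3·€885.00 = €5,235.00.
Then at r₁ with €885.00/mo: n₂ = −ln(1 − r₁·B/P)/ln(1+r₁) ≈ 6.46 → 7 more payments.

10 months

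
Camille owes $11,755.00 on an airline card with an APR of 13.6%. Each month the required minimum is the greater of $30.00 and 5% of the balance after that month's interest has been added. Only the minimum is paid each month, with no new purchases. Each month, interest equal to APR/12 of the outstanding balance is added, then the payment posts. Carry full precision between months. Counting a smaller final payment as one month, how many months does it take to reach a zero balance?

98 months

Monthly rate r = 13.6%/12 = 1.13333% = 0.0113333.
While 5% of the post-interest balance exceeds $30.00, each month B ← (B·(1+r))·(1 − 0.05), i.e. B shrinks by the factor (1+r)·0.95 = 0.96077.
This holds for months 1–75. Entering month 76 the balance is $584.21; 5% of the post-interest balance is now below $30.00, so the flat $30.00 minimum applies from here.
From month 76 a fixed $30.00 at rate r clears $584.21 in 23 more payments. Total: 75 + 23 = 98 months.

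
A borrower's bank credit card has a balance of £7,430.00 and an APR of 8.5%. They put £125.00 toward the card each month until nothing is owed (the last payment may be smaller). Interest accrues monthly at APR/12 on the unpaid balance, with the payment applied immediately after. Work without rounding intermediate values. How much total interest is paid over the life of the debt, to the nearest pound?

Monthly rate r = 8.5%/12 = 0.708333% = 0.00708333.
Payoff takes n = ⌈−ln(1 − rB₀/P)/ln(1+r)⌉ = ⌈77.427⌉ = 78 payments; the last is £53.53.
Total paid = 77·£125.00 + £53.53 = £9,678.53.
Total interest = total paid − principal = £9,678.53 − £7,430.00 = £2,248.53.

£2,249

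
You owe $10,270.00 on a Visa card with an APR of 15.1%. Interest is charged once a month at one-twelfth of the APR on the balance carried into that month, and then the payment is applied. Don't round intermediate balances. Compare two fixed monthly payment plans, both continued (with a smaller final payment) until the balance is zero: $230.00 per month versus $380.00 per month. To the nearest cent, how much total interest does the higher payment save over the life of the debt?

Monthly rate r = 15.1%/12 = 1.25833% = 0.0125833.
At $230.00/mo: n = ⌈−ln(1 − rB₀/P)/ln(1+r)⌉ = 66 payments (last $228.70); total interest = total paid − $10,270.00 = $4,908.70.
At $380.00/mo: 34 payments (last $90.97); total interest $2,360.97.
Interest saved = $4,908.70 − $2,360.97 = $2,547.73.

$2,547.73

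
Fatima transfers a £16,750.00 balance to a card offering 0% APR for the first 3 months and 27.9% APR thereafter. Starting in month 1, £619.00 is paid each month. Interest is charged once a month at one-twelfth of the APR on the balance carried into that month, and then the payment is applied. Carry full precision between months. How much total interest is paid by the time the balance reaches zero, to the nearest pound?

Promo months 1–3 at r₀ = 0%/12 = 0; months 4+ at r₁ = 27.9%/12 = 0.02325.
After month 3 (no interest yet): B = £16,750.00 − 3·£619.00 = £14,893.00.
Then at r₁ with £619.00/mo: n₂ = −ln(1 − r₁·B/P)/ln(1+r₁) ≈ 35.66 → 36 more payments.
Total paid = 38·£619.00 + £409.89 = £23,931.89; interest = £23,931.89 − £16,750.00 = £7,181.89.

£7,182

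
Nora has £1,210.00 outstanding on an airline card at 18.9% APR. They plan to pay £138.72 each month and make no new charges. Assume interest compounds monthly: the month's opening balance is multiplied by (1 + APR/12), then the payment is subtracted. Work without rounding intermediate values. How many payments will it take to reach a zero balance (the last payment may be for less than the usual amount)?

Monthly rate r = 18.9%/12 = 1.575% = 0.01575.
Recurrence: B ← B·(1+r) − £138.72.
Month 1: interest £19.06; balance after payment £1,090.34.
Month 2: interest £17.17; balance after payment £968.79.
Closed form: n = −ln(1 − rB₀/P)/ln(1+r) = −ln(0.86262)/ln(1.01575) ≈ 9.457, so the balance reaches zero during payment 10.

10 months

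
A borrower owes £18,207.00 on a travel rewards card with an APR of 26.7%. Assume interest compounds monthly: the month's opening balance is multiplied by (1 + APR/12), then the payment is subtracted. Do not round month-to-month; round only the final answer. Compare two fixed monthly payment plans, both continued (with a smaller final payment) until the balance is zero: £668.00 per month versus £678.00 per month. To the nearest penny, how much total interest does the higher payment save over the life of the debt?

£268.65

Monthly rate r = 26.7%/12 = 2.225% = 0.02225.
At £668.00/mo: n = ⌈−ln(1 − rB₀/P)/ln(1+r)⌉ = 43 payments (last £253.10); total interest = total paid − £18,207.00 = £10,102.10.
At £678.00/mo: 42 payments (last £242.45); total interest £9,833.45.
Interest saved = £10,102.10 − £9,833.45 = £268.65.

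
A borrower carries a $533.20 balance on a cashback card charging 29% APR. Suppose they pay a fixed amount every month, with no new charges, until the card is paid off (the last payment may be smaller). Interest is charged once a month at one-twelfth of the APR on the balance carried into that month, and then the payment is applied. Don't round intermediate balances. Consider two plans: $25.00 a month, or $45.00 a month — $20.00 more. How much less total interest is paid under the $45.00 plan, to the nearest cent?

Monthly rate r = 29%/12 = 2.41667% = 0.0241667.
At $25.00/mo: n = ⌈−ln(1 − rB₀/P)/ln(1+r)⌉ = 31 payments (last $8.56); total interest = total paid − $533.20 = $225.36.
At $45.00/mo: 15 payments (last $5.81); total interest $102.61.
Interest saved = $225.36 − $102.61 = $122.75.

$122.75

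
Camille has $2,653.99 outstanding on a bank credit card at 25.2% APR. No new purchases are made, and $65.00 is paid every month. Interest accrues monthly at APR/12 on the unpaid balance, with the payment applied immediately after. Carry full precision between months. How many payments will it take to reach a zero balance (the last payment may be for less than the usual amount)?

94 payments

Monthly rate r = 25.2%/12 = 2.1% = 0.021.
Recurrence: B ← B·(1+r) − $65.00.
Month 1: interest $55.73; balance after payment $2,644.72.
Month 2: interest $55.54; balance after payment $2,635.26.
Closed form: n = −ln(1 − rB₀/P)/ln(1+r) = −ln(0.14256)/ln(1.021) ≈ 93.733, so the balance reaches zero during payment 94.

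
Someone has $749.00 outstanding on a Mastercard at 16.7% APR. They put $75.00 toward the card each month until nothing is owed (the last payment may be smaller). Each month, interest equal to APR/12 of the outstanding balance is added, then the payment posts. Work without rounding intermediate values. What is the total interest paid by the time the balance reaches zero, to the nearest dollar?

Monthly rate r = 16.7%/12 = 1.39167% = 0.0139167.
Payoff takes n = ⌈−ln(1 − rB₀/P)/ln(1+r)⌉ = ⌈10.827⌉ = 11 payments; the last is $62.11.
Total paid = 10·$75.00 + $62.11 = $812.11.
Total interest = total paid − principal = $812.11 − $749.00 = $63.11.

$63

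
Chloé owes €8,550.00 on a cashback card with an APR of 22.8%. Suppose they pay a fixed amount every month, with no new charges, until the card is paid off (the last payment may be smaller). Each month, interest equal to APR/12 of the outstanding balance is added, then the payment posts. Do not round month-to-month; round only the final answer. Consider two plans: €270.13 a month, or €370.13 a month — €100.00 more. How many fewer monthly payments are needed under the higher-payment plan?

Monthly rate r = 22.8%/12 = 1.9% = 0.019.
At €270.13/mo: n = ⌈−ln(1 − rB₀/P)/ln(1+r)⌉ = 49 payments (last €234.16); total interest = total paid − €8,550.00 = €4,650.40.
At €370.13/mo: 31 payments (last €260.37); total interest €2,814.27.
Payments saved = 49 − 31 = 18.

18 fewer payments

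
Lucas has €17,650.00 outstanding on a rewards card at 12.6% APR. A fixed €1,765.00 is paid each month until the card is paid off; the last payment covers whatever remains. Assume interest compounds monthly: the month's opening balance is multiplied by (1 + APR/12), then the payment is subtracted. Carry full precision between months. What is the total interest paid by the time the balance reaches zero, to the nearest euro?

Monthly rate r = 12.6%/12 = 1.05% = 0.0105.
Payoff takes n = ⌈−ln(1 − rB₀/P)/ln(1+r)⌉ = ⌈10.620⌉ = 11 payments; the last is €1,096.96.
Total paid = 10·€1,765.00 + €1,096.96 = €18,746.96.
Total interest = total paid − principal = €18,746.96 − €17,650.00 = €1,096.96.

€1,097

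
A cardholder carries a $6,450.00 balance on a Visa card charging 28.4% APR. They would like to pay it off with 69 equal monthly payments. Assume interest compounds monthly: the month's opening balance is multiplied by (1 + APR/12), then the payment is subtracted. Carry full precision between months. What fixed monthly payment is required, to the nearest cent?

Monthly rate r = 28.4%/12 = 2.36667% = 0.0236667.
Level-payment amortization: P = B₀·r / (1 − (1+r)^(−n)) = 6450.00·0.0236667 / (1 − 1.02367^(−69)).
Denominator 1 − (1+r)^(−69) = 0.80090551.
P = 152.65 / 0.80090551 ≈ 190.60.

$190.60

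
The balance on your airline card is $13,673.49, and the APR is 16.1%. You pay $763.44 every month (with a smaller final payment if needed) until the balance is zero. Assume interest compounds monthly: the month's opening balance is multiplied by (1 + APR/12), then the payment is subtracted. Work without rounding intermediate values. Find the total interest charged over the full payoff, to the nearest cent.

Monthly rate r = 16.1%/12 = 1.34167% = 0.0134167.
Payoff takes n = ⌈−ln(1 − rB₀/P)/ln(1+r)⌉ = ⌈20.621⌉ = 21 payments; the last is $475.45.
Total paid = 20·$763.44 + $475.45 = $15,744.25.
Total interest = total paid − principal = $15,744.25 − $13,673.49 = $2,070.76.

$2,070.76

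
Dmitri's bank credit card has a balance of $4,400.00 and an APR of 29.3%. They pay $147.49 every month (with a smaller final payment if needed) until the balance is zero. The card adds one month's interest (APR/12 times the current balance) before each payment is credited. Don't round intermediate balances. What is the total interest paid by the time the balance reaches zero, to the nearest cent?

Monthly rate r = 29.3%/12 = 2.44167% = 0.0244167.
Payoff takes n = ⌈−ln(1 − rB₀/P)/ln(1+r)⌉ = ⌈54.033⌉ = 55 payments; the last is $4.98.
Total paid = 54·$147.49 + $4.98 = $7,969.44.
Total interest = total paid − principal = $7,969.44 − $4,400.00 = $3,569.44.

$3,569.44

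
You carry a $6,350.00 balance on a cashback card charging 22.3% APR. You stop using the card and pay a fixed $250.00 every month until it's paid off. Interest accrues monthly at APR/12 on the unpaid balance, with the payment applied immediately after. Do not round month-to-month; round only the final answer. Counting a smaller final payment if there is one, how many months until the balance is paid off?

35 months

Monthly rate r = 22.3%/12 = 1.85833% = 0.0185833.
Recurrence: B ← B·(1+r) − $250.00.
Month 1: interest $118.00; balance after payment $6,218.00.
Month 2: interest $115.55; balance after payment $6,083.56.
Closed form: n = −ln(1 − rB₀/P)/ln(1+r) = −ln(0.52798)/ln(1.01858) ≈ 34.687, so the balance reaches zero during payment 35.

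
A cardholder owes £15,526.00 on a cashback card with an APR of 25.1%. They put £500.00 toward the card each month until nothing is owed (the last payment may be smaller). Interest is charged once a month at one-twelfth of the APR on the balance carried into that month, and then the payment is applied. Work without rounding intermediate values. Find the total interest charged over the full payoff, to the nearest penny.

£9,797.90

Monthly rate r = 25.1%/12 = 2.09167% = 0.0209167.
Payoff takes n = ⌈−ln(1 − rB₀/P)/ln(1+r)⌉ = ⌈50.645⌉ = 51 payments; the last is £323.90.
Total paid = 50·£500.00 + £323.90 = £25,323.90.
Total interest = total paid − principal = £25,323.90 − £15,526.00 = £9,797.90.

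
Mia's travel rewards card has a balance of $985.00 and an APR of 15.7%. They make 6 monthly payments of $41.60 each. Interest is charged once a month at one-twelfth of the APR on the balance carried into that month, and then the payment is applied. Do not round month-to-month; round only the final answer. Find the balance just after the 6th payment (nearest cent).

$806.99

Monthly rate r = 15.7%/12 = 1.30833% = 0.0130833.
Each month: B ← B·(1+r) − $41.60.
Month 1: interest $12.89; balance after payment $956.29.
Month 2: interest $12.51; balance after payment $927.20.
Month 3: interest $12.13; balance after payment $897.73.
Month 4: interest $11.75; balance after payment $867.87.
Month 5: interest $11.35; balance after payment $837.63.
Month 6: interest $10.96; balance after payment $806.99.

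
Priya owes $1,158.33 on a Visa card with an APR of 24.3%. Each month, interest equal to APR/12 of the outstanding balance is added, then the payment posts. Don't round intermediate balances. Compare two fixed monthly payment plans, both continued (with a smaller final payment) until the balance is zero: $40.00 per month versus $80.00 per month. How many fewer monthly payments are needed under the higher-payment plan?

Monthly rate r = 24.3%/12 = 2.025% = 0.02025.
At $40.00/mo: n = ⌈−ln(1 − rB₀/P)/ln(1+r)⌉ = 45 payments (last $1.55); total interest = total paid − $1,158.33 = $603.22.
At $80.00/mo: 18 payments (last $24.91); total interest $226.58.
Payments saved = 45 − 18 = 27.

27 fewer payments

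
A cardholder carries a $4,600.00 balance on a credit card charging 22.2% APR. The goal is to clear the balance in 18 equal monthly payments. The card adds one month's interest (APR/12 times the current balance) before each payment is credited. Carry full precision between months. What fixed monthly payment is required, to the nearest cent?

Monthly rate r = 22.2%/12 = 1.85% = 0.0185.
Level-payment amortization: P = B₀·r / (1 − (1+r)^(−n)) = 4600.00·0.0185 / (1 − 1.0185^(−18)).
Denominator 1 − (1+r)^(−18) = 0.281045511.
P = 85.1 / 0.281045511 ≈ 302.80.

$302.80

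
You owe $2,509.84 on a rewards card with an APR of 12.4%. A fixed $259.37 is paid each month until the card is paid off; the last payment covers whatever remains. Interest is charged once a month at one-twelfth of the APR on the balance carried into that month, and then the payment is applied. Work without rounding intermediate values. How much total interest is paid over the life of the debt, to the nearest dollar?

Monthly rate r = 12.4%/12 = 1.03333% = 0.0103333.
Payoff takes n = ⌈−ln(1 − rB₀/P)/ln(1+r)⌉ = ⌈10.248⌉ = 11 payments; the last is $64.56.
Total paid = 10·$259.37 + $64.56 = $2,658.26.
Total interest = total paid − principal = $2,658.26 − $2,509.84 = $148.42.

$148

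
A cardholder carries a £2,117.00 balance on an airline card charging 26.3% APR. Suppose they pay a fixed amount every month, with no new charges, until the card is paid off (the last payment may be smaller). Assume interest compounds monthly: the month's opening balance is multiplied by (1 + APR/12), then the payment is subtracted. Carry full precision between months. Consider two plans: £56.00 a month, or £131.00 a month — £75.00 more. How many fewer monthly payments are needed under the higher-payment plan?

Monthly rate r = 26.3%/12 = 2.19167% = 0.0219167.
At £56.00/mo: n = ⌈−ln(1 − rB₀/P)/ln(1+r)⌉ = 82 payments (last £18.89); total interest = total paid − £2,117.00 = £2,437.89.
At £131.00/mo: 21 payments (last £22.17); total interest £525.17.
Payments saved = 82 − 21 = 61.

61 fewer payments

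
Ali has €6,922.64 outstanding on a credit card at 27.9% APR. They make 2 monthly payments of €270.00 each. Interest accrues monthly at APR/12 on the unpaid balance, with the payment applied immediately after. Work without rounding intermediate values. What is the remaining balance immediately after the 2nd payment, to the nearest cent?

€6,702.01

Monthly rate r = 27.9%/12 = 2.325% = 0.02325.
Each month: B ← B·(1+r) − €270.00.
Month 1: interest €160.95; balance after payment €6,813.59.
Month 2: interest €158.42; balance after payment €6,702.01.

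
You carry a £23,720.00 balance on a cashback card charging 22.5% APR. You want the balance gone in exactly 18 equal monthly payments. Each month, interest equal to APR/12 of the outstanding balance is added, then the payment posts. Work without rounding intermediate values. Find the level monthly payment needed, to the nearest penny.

Monthly rate r = 22.5%/12 = 1.875% = 0.01875.
Level-payment amortization: P = B₀·r / (1 − (1+r)^(−n)) = 23720.00·0.01875 / (1 − 1.01875^(−18)).
Denominator 1 − (1+r)^(−18) = 0.284214645.
P = 444.75 / 0.284214645 ≈ 1564.84.

£1,564.84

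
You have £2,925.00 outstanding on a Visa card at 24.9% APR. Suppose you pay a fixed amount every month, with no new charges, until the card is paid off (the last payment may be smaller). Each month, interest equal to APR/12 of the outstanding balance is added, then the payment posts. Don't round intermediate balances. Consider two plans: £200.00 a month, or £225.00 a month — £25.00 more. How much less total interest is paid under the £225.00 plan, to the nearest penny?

Monthly rate r = 24.9%/12 = 2.075% = 0.02075.
At £200.00/mo: n = ⌈−ln(1 − rB₀/P)/ln(1+r)⌉ = 18 payments (last £122.24); total interest = total paid − £2,925.00 = £597.24.
At £225.00/mo: 16 payments (last £69.55); total interest £519.55.
Interest saved = £597.24 − £519.55 = £77.69.

£77.69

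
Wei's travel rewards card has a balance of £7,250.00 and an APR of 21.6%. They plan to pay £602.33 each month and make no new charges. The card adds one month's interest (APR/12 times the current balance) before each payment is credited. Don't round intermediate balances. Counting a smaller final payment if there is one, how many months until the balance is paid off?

14 months

Monthly rate r = 21.6%/12 = 1.8% = 0.018.
Recurrence: B ← B·(1+r) − £602.33.
Month 1: interest £130.50; balance after payment £6,778.17.
Month 2: interest £122.01; balance after payment £6,297.85.
Closed form: n = −ln(1 − rB₀/P)/ln(1+r) = −ln(0.78334)/ln(1.018) ≈ 13.688, so the balance reaches zero during payment 14.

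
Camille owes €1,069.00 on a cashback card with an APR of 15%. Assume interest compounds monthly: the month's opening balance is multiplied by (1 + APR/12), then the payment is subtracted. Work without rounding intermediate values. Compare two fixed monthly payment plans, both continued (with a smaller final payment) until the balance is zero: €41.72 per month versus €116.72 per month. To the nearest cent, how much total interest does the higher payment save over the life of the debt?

€154.16

Monthly rate r = 15%/12 = 1.25% = 0.0125.
At €41.72/mo: n = ⌈−ln(1 − rB₀/P)/ln(1+r)⌉ = 32 payments (last €3.35); total interest = total paid − €1,069.00 = €227.67.
At €116.72/mo: 10 payments (last €92.03); total interest €73.51.
Interest saved = €227.67 − €73.51 = €154.16.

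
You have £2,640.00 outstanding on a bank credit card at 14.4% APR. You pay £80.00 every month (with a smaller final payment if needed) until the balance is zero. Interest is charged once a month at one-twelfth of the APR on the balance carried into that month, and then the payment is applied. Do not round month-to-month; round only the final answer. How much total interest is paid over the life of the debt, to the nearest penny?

£741.43

Monthly rate r = 14.4%/12 = 1.2% = 0.012.
Payoff takes n = ⌈−ln(1 − rB₀/P)/ln(1+r)⌉ = ⌈42.267⌉ = 43 payments; the last is £21.43.
Total paid = 42·£80.00 + £21.43 = £3,381.43.
Total interest = total paid − principal = £3,381.43 − £2,640.00 = £741.43.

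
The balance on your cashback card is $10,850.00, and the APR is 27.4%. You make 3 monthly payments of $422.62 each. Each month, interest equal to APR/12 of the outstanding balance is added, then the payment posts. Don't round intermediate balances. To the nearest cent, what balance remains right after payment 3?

Monthly rate r = 27.4%/12 = 2.28333% = 0.0228333.
Each month: B ← B·(1+r) − $422.62.
Month 1: interest $247.74; balance after payment $10,675.12.
Month 2: interest $243.75; balance after payment $10,496.25.
Month 3: interest $239.66; balance after payment $10,313.29.

$10,313.29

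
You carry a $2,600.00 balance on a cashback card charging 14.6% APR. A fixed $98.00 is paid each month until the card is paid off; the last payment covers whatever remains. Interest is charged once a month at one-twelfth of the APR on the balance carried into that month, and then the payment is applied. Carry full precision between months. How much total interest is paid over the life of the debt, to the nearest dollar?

Monthly rate r = 14.6%/12 = 1.21667% = 0.0121667.
Payoff takes n = ⌈−ln(1 − rB₀/P)/ln(1+r)⌉ = ⌈32.231⌉ = 33 payments; the last is $22.70.
Total paid = 32·$98.00 + $22.70 = $3,158.70.
Total interest = total paid − principal = $3,158.70 − $2,600.00 = $558.70.

$559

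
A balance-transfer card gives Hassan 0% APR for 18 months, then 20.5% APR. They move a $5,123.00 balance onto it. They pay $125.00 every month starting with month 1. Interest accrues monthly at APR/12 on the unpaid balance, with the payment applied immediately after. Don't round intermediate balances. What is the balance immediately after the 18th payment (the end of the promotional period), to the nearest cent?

Promo months 1–18 at r₀ = 0%/12 = 0; months 19+ at r₁ = 20.5%/12 = 0.0170833.
After month 18 (no interest yet): B = $5,123.00 − 18·$125.00 = $2,873.00.

$2,873.00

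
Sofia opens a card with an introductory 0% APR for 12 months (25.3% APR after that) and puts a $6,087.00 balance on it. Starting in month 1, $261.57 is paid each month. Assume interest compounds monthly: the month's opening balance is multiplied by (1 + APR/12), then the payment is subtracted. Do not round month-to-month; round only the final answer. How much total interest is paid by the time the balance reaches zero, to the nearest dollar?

$453

Promo months 1–12 at r₀ = 0%/12 = 0; months 13+ at r₁ = 25.3%/12 = 0.0210833.
After month 12 (no interest yet): B = $6,087.00 − 12·$261.57 = $2,948.16.
Then at r₁ with $261.57/mo: n₂ = −ln(1 − r₁·B/P)/ln(1+r₁) ≈ 13.00 → 14 more payments.
Total paid = 25·$261.57 + $1.14 = $6,540.39; interest = $6,540.39 − $6,087.00 = $453.39.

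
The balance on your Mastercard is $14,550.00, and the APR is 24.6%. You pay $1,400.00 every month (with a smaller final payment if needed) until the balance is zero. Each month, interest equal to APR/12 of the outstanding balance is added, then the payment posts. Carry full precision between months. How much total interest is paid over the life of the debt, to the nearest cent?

$1,981.95

Monthly rate r = 24.6%/12 = 2.05% = 0.0205.
Payoff takes n = ⌈−ln(1 − rB₀/P)/ln(1+r)⌉ = ⌈11.807⌉ = 12 payments; the last is $1,131.95.
Total paid = 11·$1,400.00 + $1,131.95 = $16,531.95.
Total interest = total paid − principal = $16,531.95 − $14,550.00 = $1,981.95.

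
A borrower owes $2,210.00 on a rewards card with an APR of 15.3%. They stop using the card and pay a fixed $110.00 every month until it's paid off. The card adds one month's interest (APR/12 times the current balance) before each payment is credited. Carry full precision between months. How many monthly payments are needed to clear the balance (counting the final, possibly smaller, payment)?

Monthly rate r = 15.3%/12 = 1.275% = 0.01275.
Recurrence: B ← B·(1+r) − $110.00.
Month 1: interest $28.18; balance after payment $2,128.18.
Month 2: interest $27.13; balance after payment $2,045.31.
Closed form: n = −ln(1 − rB₀/P)/ln(1+r) = −ln(0.74384)/ln(1.01275) ≈ 23.358, so the balance reaches zero during payment 24.

24 payments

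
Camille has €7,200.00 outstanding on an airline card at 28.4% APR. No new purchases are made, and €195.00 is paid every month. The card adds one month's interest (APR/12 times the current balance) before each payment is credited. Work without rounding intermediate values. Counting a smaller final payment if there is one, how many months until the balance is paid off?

89 payments

Monthly rate r = 28.4%/12 = 2.36667% = 0.0236667.
Recurrence: B ← B·(1+r) − €195.00.
Month 1: interest €170.40; balance after payment €7,175.40.
Month 2: interest €169.82; balance after payment €7,150.22.
Closed form: n = −ln(1 − rB₀/P)/ln(1+r) = −ln(0.12615)/ln(1.02367) ≈ 88.507, so the balance reaches zero during payment 89.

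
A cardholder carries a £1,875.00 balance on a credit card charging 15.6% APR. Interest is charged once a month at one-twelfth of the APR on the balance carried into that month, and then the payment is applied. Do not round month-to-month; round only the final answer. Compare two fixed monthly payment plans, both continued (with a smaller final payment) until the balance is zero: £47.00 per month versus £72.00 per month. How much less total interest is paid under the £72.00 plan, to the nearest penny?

£356.46

Monthly rate r = 15.6%/12 = 1.3% = 0.013.
At £47.00/mo: n = ⌈−ln(1 − rB₀/P)/ln(1+r)⌉ = 57 payments (last £28.40); total interest = total paid − £1,875.00 = £785.40.
At £72.00/mo: 32 payments (last £71.94); total interest £428.94.
Interest saved = £785.40 − £428.94 = £356.46.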